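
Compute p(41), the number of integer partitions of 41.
p(41) = 44583

Compute p(n) via the recurrence p(n, m) = p(n, m−1) + p(n−m, m), where p(n, m) counts partitions of n with all parts ≤ m and p(n) = p(n, n). The base cases are p(0, m) = 1 and p(n, 0) = 0 for n > 0. Filling the table yields p(41) = 44583. (Euler's pentagonal recurrence is an alternative.)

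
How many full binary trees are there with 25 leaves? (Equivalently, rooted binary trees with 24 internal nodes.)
C_24 = 1289904147324

These full binary trees are counted by the Catalan number C_n = (1/(n + 1)) · C(2n, n). For n = 24: C_24 = (1/25) · C(48, 24) = 32247603683100/25 = 1289904147324.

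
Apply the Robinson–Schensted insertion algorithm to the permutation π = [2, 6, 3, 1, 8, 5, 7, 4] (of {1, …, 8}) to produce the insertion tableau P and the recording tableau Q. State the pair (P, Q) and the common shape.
P = [1, 3, 4, 7] / [2, 5] / [6, 8];  Q = [1, 2, 5, 7] / [3, 6] / [4, 8];  common shape = (4, 2, 2)

Row-insert the values π_1, π_2, … into P one at a time, bumping the leftmost entry strictly greater than the inserted value down to the next row. The recording tableau Q records, in position (i, j), the step at which that cell was added to P.
  Insert 2 (step 1): P = [2];  Q = [1]
  Insert 6 (step 2): P = [2, 6];  Q = [1, 2]
  Insert 3 (step 3): P = [2, 3] / [6];  Q = [1, 2] / [3]
  Insert 1 (step 4): P = [1, 3] / [2] / [6];  Q = [1, 2] / [3] / [4]
  Insert 8 (step 5): P = [1, 3, 8] / [2] / [6];  Q = [1, 2, 5] / [3] / [4]
  Insert 5 (step 6): P = [1, 3, 5] / [2, 8] / [6];  Q = [1, 2, 5] / [3, 6] / [4]
  Insert 7 (step 7): P = [1, 3, 5, 7] / [2, 8] / [6];  Q = [1, 2, 5, 7] / [3, 6] / [4]
  Insert 4 (step 8): P = [1, 3, 4, 7] / [2, 5] / [6, 8];  Q = [1, 2, 5, 7] / [3, 6] / [4, 8]
Final shape: (4, 2, 2).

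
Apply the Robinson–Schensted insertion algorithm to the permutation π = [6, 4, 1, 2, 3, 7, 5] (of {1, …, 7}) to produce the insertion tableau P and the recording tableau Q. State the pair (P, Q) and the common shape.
P = [1, 2, 3, 5] / [4, 7] / [6];  Q = [1, 4, 5, 6] / [2, 7] / [3];  common shape = (4, 2, 1)

Row-insert the values π_1, π_2, … into P one at a time, bumping the leftmost entry strictly greater than the inserted value down to the next row. The recording tableau Q records, in position (i, j), the step at which that cell was added to P.
  Insert 6 (step 1): P = [6];  Q = [1]
  Insert 4 (step 2): P = [4] / [6];  Q = [1] / [2]
  Insert 1 (step 3): P = [1] / [4] / [6];  Q = [1] / [2] / [3]
  Insert 2 (step 4): P = [1, 2] / [4] / [6];  Q = [1, 4] / [2] / [3]
  Insert 3 (step 5): P = [1, 2, 3] / [4] / [6];  Q = [1, 4, 5] / [2] / [3]
  Insert 7 (step 6): P = [1, 2, 3, 7] / [4] / [6];  Q = [1, 4, 5, 6] / [2] / [3]
  Insert 5 (step 7): P = [1, 2, 3, 5] / [4, 7] / [6];  Q = [1, 4, 5, 6] / [2, 7] / [3]
Final shape: (4, 2, 1).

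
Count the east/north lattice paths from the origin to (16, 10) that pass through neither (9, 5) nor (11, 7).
Number of paths = 2616679

Inclusion–exclusion. Total paths: C(26, 16) = 5311735. Through P₁: C(14, 9)·C(12, 7) = 1585584. Through P₂: C(18, 11)·C(8, 5) = 1782144. Since P₁ is strictly southwest of P₂, a monotone path through both must visit P₁ then P₂; paths through both = C(14, 9)·C(4, 2)·C(8, 5) = 672672. Avoid both = 5311735 − 1585584 − 1782144 + 672672 = 2616679.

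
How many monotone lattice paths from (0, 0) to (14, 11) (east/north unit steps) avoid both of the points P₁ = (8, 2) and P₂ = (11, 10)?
Number of paths = 2851011

Inclusion–exclusion. Total paths: C(25, 14) = 4457400. Through P₁: C(10, 8)·C(15, 6) = 225225. Through P₂: C(21, 11)·C(4, 3) = 1410864. Since P₁ is strictly southwest of P₂, a monotone path through both must visit P₁ then P₂; paths through both = C(10, 8)·C(11, 3)·C(4, 3) = 29700. Avoid both = 4457400 − 225225 − 1410864 + 29700 = 2851011.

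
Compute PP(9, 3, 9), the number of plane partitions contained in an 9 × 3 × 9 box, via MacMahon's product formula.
PP(9, 3, 9) = 1371597504992

Evaluate the triple product over i = 1..9, j = 1..3, k = 1..9. The factors are (2/1) · (3/2) · (4/3) · (5/4) · (6/5) · (7/6) · (8/7) · (9/8) · … (243 factors total). The numerators and denominators telescope so the product is an integer; carrying out the multiplication exactly gives PP(9, 3, 9) = 1371597504992.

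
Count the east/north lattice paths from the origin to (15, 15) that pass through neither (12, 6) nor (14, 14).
Number of paths = 72471000

Inclusion–exclusion. Total paths: C(30, 15) = 155117520. Through P₁: C(18, 12)·C(12, 3) = 4084080. Through P₂: C(28, 14)·C(2, 1) = 80233200. Since P₁ is strictly southwest of P₂, a monotone path through both must visit P₁ then P₂; paths through both = C(18, 12)·C(10, 2)·C(2, 1) = 1670760. Avoid both = 155117520 − 4084080 − 80233200 + 1670760 = 72471000.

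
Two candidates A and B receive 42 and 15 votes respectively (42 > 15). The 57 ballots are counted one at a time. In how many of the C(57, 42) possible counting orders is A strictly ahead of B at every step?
Strict-lead orderings = 10448517534840

Total orderings of the 57 votes with 42 for A: C(57, 42) = 22057981462440. By the Bertrand ballot formula (Cycle Lemma / reflection principle), the number of orderings in which A is strictly ahead of B throughout is (p − q)/(p + q) · C(p + q, p) = (42 − 15)/(42 + 15) · 22057981462440 = 10448517534840.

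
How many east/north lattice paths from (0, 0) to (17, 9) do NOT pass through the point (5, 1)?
Number of paths = 2368730

Total paths from (0, 0) to (17, 9): C(26, 17) = 3124550. Paths through (5, 1): (paths (0, 0) → (5, 1)) × (paths (5, 1) → (17, 9)) = C(6, 5) · C(20, 12) = 6 · 125970 = 755820. Avoidance count = 3124550 − 755820 = 2368730.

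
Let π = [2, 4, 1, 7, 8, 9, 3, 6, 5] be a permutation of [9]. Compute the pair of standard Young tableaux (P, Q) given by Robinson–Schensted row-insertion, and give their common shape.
P = [1, 3, 5, 8, 9] / [2, 4, 6] / [7];  Q = [1, 2, 4, 5, 6] / [3, 7, 8] / [9];  common shape = (5, 3, 1)

Row-insert the values π_1, π_2, … into P one at a time, bumping the leftmost entry strictly greater than the inserted value down to the next row. The recording tableau Q records, in position (i, j), the step at which that cell was added to P.
  Insert 2 (step 1): P = [2];  Q = [1]
  Insert 4 (step 2): P = [2, 4];  Q = [1, 2]
  Insert 1 (step 3): P = [1, 4] / [2];  Q = [1, 2] / [3]
  Insert 7 (step 4): P = [1, 4, 7] / [2];  Q = [1, 2, 4] / [3]
  Insert 8 (step 5): P = [1, 4, 7, 8] / [2];  Q = [1, 2, 4, 5] / [3]
  Insert 9 (step 6): P = [1, 4, 7, 8, 9] / [2];  Q = [1, 2, 4, 5, 6] / [3]
  Insert 3 (step 7): P = [1, 3, 7, 8, 9] / [2, 4];  Q = [1, 2, 4, 5, 6] / [3, 7]
  Insert 6 (step 8): P = [1, 3, 6, 8, 9] / [2, 4, 7];  Q = [1, 2, 4, 5, 6] / [3, 7, 8]
  Insert 5 (step 9): P = [1, 3, 5, 8, 9] / [2, 4, 6] / [7];  Q = [1, 2, 4, 5, 6] / [3, 7, 8] / [9]
Final shape: (5, 3, 1).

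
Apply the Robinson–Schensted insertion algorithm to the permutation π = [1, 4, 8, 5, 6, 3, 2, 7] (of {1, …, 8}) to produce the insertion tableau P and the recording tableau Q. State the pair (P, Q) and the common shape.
P = [1, 2, 5, 6, 7] / [3] / [4] / [8];  Q = [1, 2, 3, 5, 8] / [4] / [6] / [7];  common shape = (5, 1, 1, 1)

Row-insert the values π_1, π_2, … into P one at a time, bumping the leftmost entry strictly greater than the inserted value down to the next row. The recording tableau Q records, in position (i, j), the step at which that cell was added to P.
  Insert 1 (step 1): P = [1];  Q = [1]
  Insert 4 (step 2): P = [1, 4];  Q = [1, 2]
  Insert 8 (step 3): P = [1, 4, 8];  Q = [1, 2, 3]
  Insert 5 (step 4): P = [1, 4, 5] / [8];  Q = [1, 2, 3] / [4]
  Insert 6 (step 5): P = [1, 4, 5, 6] / [8];  Q = [1, 2, 3, 5] / [4]
  Insert 3 (step 6): P = [1, 3, 5, 6] / [4] / [8];  Q = [1, 2, 3, 5] / [4] / [6]
  Insert 2 (step 7): P = [1, 2, 5, 6] / [3] / [4] / [8];  Q = [1, 2, 3, 5] / [4] / [6] / [7]
  Insert 7 (step 8): P = [1, 2, 5, 6, 7] / [3] / [4] / [8];  Q = [1, 2, 3, 5, 8] / [4] / [6] / [7]
Final shape: (5, 1, 1, 1).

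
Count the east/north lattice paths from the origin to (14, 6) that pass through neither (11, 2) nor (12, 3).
Number of paths = 33040

Inclusion–exclusion. Total paths: C(20, 14) = 38760. Through P₁: C(13, 11)·C(7, 3) = 2730. Through P₂: C(15, 12)·C(5, 2) = 4550. Since P₁ is strictly southwest of P₂, a monotone path through both must visit P₁ then P₂; paths through both = C(13, 11)·C(2, 1)·C(5, 2) = 1560. Avoid both = 38760 − 2730 − 4550 + 1560 = 33040.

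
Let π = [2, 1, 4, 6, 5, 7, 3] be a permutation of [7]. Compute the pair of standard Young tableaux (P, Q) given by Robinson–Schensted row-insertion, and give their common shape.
P = [1, 3, 5, 7] / [2, 4] / [6];  Q = [1, 3, 4, 6] / [2, 5] / [7];  common shape = (4, 2, 1)

Row-insert the values π_1, π_2, … into P one at a time, bumping the leftmost entry strictly greater than the inserted value down to the next row. The recording tableau Q records, in position (i, j), the step at which that cell was added to P.
  Insert 2 (step 1): P = [2];  Q = [1]
  Insert 1 (step 2): P = [1] / [2];  Q = [1] / [2]
  Insert 4 (step 3): P = [1, 4] / [2];  Q = [1, 3] / [2]
  Insert 6 (step 4): P = [1, 4, 6] / [2];  Q = [1, 3, 4] / [2]
  Insert 5 (step 5): P = [1, 4, 5] / [2, 6];  Q = [1, 3, 4] / [2, 5]
  Insert 7 (step 6): P = [1, 4, 5, 7] / [2, 6];  Q = [1, 3, 4, 6] / [2, 5]
  Insert 3 (step 7): P = [1, 3, 5, 7] / [2, 4] / [6];  Q = [1, 3, 4, 6] / [2, 5] / [7]
Final shape: (4, 2, 1).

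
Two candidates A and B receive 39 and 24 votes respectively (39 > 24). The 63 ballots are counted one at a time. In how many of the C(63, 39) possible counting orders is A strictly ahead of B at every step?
Strict-lead orderings = 37298974028224125

Total orderings of the 63 votes with 39 for A: C(63, 39) = 156655690918541325. By the Bertrand ballot formula (Cycle Lemma / reflection principle), the number of orderings in which A is strictly ahead of B throughout is (p − q)/(p + q) · C(p + q, p) = (39 − 24)/(39 + 24) · 156655690918541325 = 37298974028224125.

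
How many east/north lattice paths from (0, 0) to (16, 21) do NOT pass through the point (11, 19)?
Number of paths = 11728601370

Total paths from (0, 0) to (16, 21): C(37, 16) = 12875774670. Paths through (11, 19): (paths (0, 0) → (11, 19)) × (paths (11, 19) → (16, 21)) = C(30, 11) · C(7, 5) = 54627300 · 21 = 1147173300. Avoidance count = 12875774670 − 1147173300 = 11728601370.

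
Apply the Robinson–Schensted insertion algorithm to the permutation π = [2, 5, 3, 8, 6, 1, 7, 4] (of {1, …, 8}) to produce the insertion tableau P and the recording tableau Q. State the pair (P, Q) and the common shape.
P = [1, 3, 4, 7] / [2, 6] / [5, 8];  Q = [1, 2, 4, 7] / [3, 5] / [6, 8];  common shape = (4, 2, 2)

Row-insert the values π_1, π_2, … into P one at a time, bumping the leftmost entry strictly greater than the inserted value down to the next row. The recording tableau Q records, in position (i, j), the step at which that cell was added to P.
  Insert 2 (step 1): P = [2];  Q = [1]
  Insert 5 (step 2): P = [2, 5];  Q = [1, 2]
  Insert 3 (step 3): P = [2, 3] / [5];  Q = [1, 2] / [3]
  Insert 8 (step 4): P = [2, 3, 8] / [5];  Q = [1, 2, 4] / [3]
  Insert 6 (step 5): P = [2, 3, 6] / [5, 8];  Q = [1, 2, 4] / [3, 5]
  Insert 1 (step 6): P = [1, 3, 6] / [2, 8] / [5];  Q = [1, 2, 4] / [3, 5] / [6]
  Insert 7 (step 7): P = [1, 3, 6, 7] / [2, 8] / [5];  Q = [1, 2, 4, 7] / [3, 5] / [6]
  Insert 4 (step 8): P = [1, 3, 4, 7] / [2, 6] / [5, 8];  Q = [1, 2, 4, 7] / [3, 5] / [6, 8]
Final shape: (4, 2, 2).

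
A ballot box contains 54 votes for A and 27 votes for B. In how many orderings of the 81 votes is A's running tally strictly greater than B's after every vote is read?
Strict-lead orderings = 768759815833950334240

Total orderings of the 81 votes with 54 for A: C(81, 54) = 2306279447501851002720. By the Bertrand ballot formula (Cycle Lemma / reflection principle), the number of orderings in which A is strictly ahead of B throughout is (p − q)/(p + q) · C(p + q, p) = (54 − 27)/(54 + 27) · 2306279447501851002720 = 768759815833950334240.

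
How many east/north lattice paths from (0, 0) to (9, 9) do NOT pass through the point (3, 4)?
Number of paths = 32450

Total paths from (0, 0) to (9, 9): C(18, 9) = 48620. Paths through (3, 4): (paths (0, 0) → (3, 4)) × (paths (3, 4) → (9, 9)) = C(7, 3) · C(11, 6) = 35 · 462 = 16170. Avoidance count = 48620 − 16170 = 32450.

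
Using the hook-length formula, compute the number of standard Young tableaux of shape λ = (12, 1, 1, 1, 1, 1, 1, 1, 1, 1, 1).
# SYT of shape (12, 1, 1, 1, 1, 1, 1, 1, 1, 1, 1) = 352716

Hook-length formula: f^λ = n! / Π hook(c), product over all cells c of the Young diagram. For λ = (12, 1, 1, 1, 1, 1, 1, 1, 1, 1, 1), n = 22 boxes. Hook lengths by row (left-to-right, top-to-bottom): [22, 11, 10, 9, 8, 7, 6, 5, 4, 3, 2, 1]; [10]; [9]; [8]; [7]; [6]; [5]; [4]; [3]; [2]; [1]. Product of hooks = 3186701844480000. So f^λ = 22! / 3186701844480000 = 1124000727777607680000 / 3186701844480000 = 352716.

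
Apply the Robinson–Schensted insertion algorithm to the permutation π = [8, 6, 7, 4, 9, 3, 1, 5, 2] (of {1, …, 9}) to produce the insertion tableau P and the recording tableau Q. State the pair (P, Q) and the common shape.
P = [1, 2, 9] / [3, 5] / [4, 7] / [6] / [8];  Q = [1, 3, 5] / [2, 8] / [4, 9] / [6] / [7];  common shape = (3, 2, 2, 1, 1)

Row-insert the values π_1, π_2, … into P one at a time, bumping the leftmost entry strictly greater than the inserted value down to the next row. The recording tableau Q records, in position (i, j), the step at which that cell was added to P.
  Insert 8 (step 1): P = [8];  Q = [1]
  Insert 6 (step 2): P = [6] / [8];  Q = [1] / [2]
  Insert 7 (step 3): P = [6, 7] / [8];  Q = [1, 3] / [2]
  Insert 4 (step 4): P = [4, 7] / [6] / [8];  Q = [1, 3] / [2] / [4]
  Insert 9 (step 5): P = [4, 7, 9] / [6] / [8];  Q = [1, 3, 5] / [2] / [4]
  Insert 3 (step 6): P = [3, 7, 9] / [4] / [6] / [8];  Q = [1, 3, 5] / [2] / [4] / [6]
  Insert 1 (step 7): P = [1, 7, 9] / [3] / [4] / [6] / [8];  Q = [1, 3, 5] / [2] / [4] / [6] / [7]
  Insert 5 (step 8): P = [1, 5, 9] / [3, 7] / [4] / [6] / [8];  Q = [1, 3, 5] / [2, 8] / [4] / [6] / [7]
  Insert 2 (step 9): P = [1, 2, 9] / [3, 5] / [4, 7] / [6] / [8];  Q = [1, 3, 5] / [2, 8] / [4, 9] / [6] / [7]
Final shape: (3, 2, 2, 1, 1).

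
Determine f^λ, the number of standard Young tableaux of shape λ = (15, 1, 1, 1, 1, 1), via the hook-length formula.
# SYT of shape (15, 1, 1, 1, 1, 1) = 11628

Hook-length formula: f^λ = n! / Π hook(c), product over all cells c of the Young diagram. For λ = (15, 1, 1, 1, 1, 1), n = 20 boxes. Hook lengths by row (left-to-right, top-to-bottom): [20, 14, 13, 12, 11, 10, 9, 8, 7, 6, 5, 4, 3, 2, 1]; [5]; [4]; [3]; [2]; [1]. Product of hooks = 209227898880000. So f^λ = 20! / 209227898880000 = 2432902008176640000 / 209227898880000 = 11628.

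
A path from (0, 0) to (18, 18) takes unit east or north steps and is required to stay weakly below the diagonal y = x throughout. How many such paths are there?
Number of paths = 477638700

By the reflection principle (André's argument), the number of monotone paths to (18, 18) with n ≤ m that never go above y = x is C(36, 18) − C(36, 19) = 9075135300 − 8597496600 = 477638700.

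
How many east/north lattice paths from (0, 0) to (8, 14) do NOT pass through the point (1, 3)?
Number of paths = 192474

Total paths from (0, 0) to (8, 14): C(22, 8) = 319770. Paths through (1, 3): (paths (0, 0) → (1, 3)) × (paths (1, 3) → (8, 14)) = C(4, 1) · C(18, 7) = 4 · 31824 = 127296. Avoidance count = 319770 − 127296 = 192474.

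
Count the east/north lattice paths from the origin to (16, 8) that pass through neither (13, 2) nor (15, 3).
Number of paths = 723645

Inclusion–exclusion. Total paths: C(24, 16) = 735471. Through P₁: C(15, 13)·C(9, 3) = 8820. Through P₂: C(18, 15)·C(6, 1) = 4896. Since P₁ is strictly southwest of P₂, a monotone path through both must visit P₁ then P₂; paths through both = C(15, 13)·C(3, 2)·C(6, 1) = 1890. Avoid both = 735471 − 8820 − 4896 + 1890 = 723645.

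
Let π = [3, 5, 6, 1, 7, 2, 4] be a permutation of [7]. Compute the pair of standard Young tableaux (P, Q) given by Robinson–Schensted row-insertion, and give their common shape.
P = [1, 2, 4, 7] / [3, 5, 6];  Q = [1, 2, 3, 5] / [4, 6, 7];  common shape = (4, 3)

Row-insert the values π_1, π_2, … into P one at a time, bumping the leftmost entry strictly greater than the inserted value down to the next row. The recording tableau Q records, in position (i, j), the step at which that cell was added to P.
  Insert 3 (step 1): P = [3];  Q = [1]
  Insert 5 (step 2): P = [3, 5];  Q = [1, 2]
  Insert 6 (step 3): P = [3, 5, 6];  Q = [1, 2, 3]
  Insert 1 (step 4): P = [1, 5, 6] / [3];  Q = [1, 2, 3] / [4]
  Insert 7 (step 5): P = [1, 5, 6, 7] / [3];  Q = [1, 2, 3, 5] / [4]
  Insert 2 (step 6): P = [1, 2, 6, 7] / [3, 5];  Q = [1, 2, 3, 5] / [4, 6]
  Insert 4 (step 7): P = [1, 2, 4, 7] / [3, 5, 6];  Q = [1, 2, 3, 5] / [4, 6, 7]
Final shape: (4, 3).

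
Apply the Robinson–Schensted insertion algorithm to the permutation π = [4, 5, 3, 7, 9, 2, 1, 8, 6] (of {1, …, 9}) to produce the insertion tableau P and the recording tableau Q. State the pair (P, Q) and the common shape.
P = [1, 5, 6, 8] / [2, 7] / [3, 9] / [4];  Q = [1, 2, 4, 5] / [3, 8] / [6, 9] / [7];  common shape = (4, 2, 2, 1)

Row-insert the values π_1, π_2, … into P one at a time, bumping the leftmost entry strictly greater than the inserted value down to the next row. The recording tableau Q records, in position (i, j), the step at which that cell was added to P.
  Insert 4 (step 1): P = [4];  Q = [1]
  Insert 5 (step 2): P = [4, 5];  Q = [1, 2]
  Insert 3 (step 3): P = [3, 5] / [4];  Q = [1, 2] / [3]
  Insert 7 (step 4): P = [3, 5, 7] / [4];  Q = [1, 2, 4] / [3]
  Insert 9 (step 5): P = [3, 5, 7, 9] / [4];  Q = [1, 2, 4, 5] / [3]
  Insert 2 (step 6): P = [2, 5, 7, 9] / [3] / [4];  Q = [1, 2, 4, 5] / [3] / [6]
  Insert 1 (step 7): P = [1, 5, 7, 9] / [2] / [3] / [4];  Q = [1, 2, 4, 5] / [3] / [6] / [7]
  Insert 8 (step 8): P = [1, 5, 7, 8] / [2, 9] / [3] / [4];  Q = [1, 2, 4, 5] / [3, 8] / [6] / [7]
  Insert 6 (step 9): P = [1, 5, 6, 8] / [2, 7] / [3, 9] / [4];  Q = [1, 2, 4, 5] / [3, 8] / [6, 9] / [7]
Final shape: (4, 2, 2, 1).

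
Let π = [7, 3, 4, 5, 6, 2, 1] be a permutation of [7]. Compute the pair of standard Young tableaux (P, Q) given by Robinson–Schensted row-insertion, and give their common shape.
P = [1, 4, 5, 6] / [2] / [3] / [7];  Q = [1, 3, 4, 5] / [2] / [6] / [7];  common shape = (4, 1, 1, 1)

Row-insert the values π_1, π_2, … into P one at a time, bumping the leftmost entry strictly greater than the inserted value down to the next row. The recording tableau Q records, in position (i, j), the step at which that cell was added to P.
  Insert 7 (step 1): P = [7];  Q = [1]
  Insert 3 (step 2): P = [3] / [7];  Q = [1] / [2]
  Insert 4 (step 3): P = [3, 4] / [7];  Q = [1, 3] / [2]
  Insert 5 (step 4): P = [3, 4, 5] / [7];  Q = [1, 3, 4] / [2]
  Insert 6 (step 5): P = [3, 4, 5, 6] / [7];  Q = [1, 3, 4, 5] / [2]
  Insert 2 (step 6): P = [2, 4, 5, 6] / [3] / [7];  Q = [1, 3, 4, 5] / [2] / [6]
  Insert 1 (step 7): P = [1, 4, 5, 6] / [2] / [3] / [7];  Q = [1, 3, 4, 5] / [2] / [6] / [7]
Final shape: (4, 1, 1, 1).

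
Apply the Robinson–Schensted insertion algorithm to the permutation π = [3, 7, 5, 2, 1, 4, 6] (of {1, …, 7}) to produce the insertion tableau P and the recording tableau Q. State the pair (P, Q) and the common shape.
P = [1, 4, 6] / [2, 5] / [3] / [7];  Q = [1, 2, 7] / [3, 6] / [4] / [5];  common shape = (3, 2, 1, 1)

Row-insert the values π_1, π_2, … into P one at a time, bumping the leftmost entry strictly greater than the inserted value down to the next row. The recording tableau Q records, in position (i, j), the step at which that cell was added to P.
  Insert 3 (step 1): P = [3];  Q = [1]
  Insert 7 (step 2): P = [3, 7];  Q = [1, 2]
  Insert 5 (step 3): P = [3, 5] / [7];  Q = [1, 2] / [3]
  Insert 2 (step 4): P = [2, 5] / [3] / [7];  Q = [1, 2] / [3] / [4]
  Insert 1 (step 5): P = [1, 5] / [2] / [3] / [7];  Q = [1, 2] / [3] / [4] / [5]
  Insert 4 (step 6): P = [1, 4] / [2, 5] / [3] / [7];  Q = [1, 2] / [3, 6] / [4] / [5]
  Insert 6 (step 7): P = [1, 4, 6] / [2, 5] / [3] / [7];  Q = [1, 2, 7] / [3, 6] / [4] / [5]
Final shape: (3, 2, 1, 1).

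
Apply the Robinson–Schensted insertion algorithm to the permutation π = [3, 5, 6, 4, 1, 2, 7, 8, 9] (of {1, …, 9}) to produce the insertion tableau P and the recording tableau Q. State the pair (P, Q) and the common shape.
P = [1, 2, 6, 7, 8, 9] / [3, 4] / [5];  Q = [1, 2, 3, 7, 8, 9] / [4, 6] / [5];  common shape = (6, 2, 1)

Row-insert the values π_1, π_2, … into P one at a time, bumping the leftmost entry strictly greater than the inserted value down to the next row. The recording tableau Q records, in position (i, j), the step at which that cell was added to P.
  Insert 3 (step 1): P = [3];  Q = [1]
  Insert 5 (step 2): P = [3, 5];  Q = [1, 2]
  Insert 6 (step 3): P = [3, 5, 6];  Q = [1, 2, 3]
  Insert 4 (step 4): P = [3, 4, 6] / [5];  Q = [1, 2, 3] / [4]
  Insert 1 (step 5): P = [1, 4, 6] / [3] / [5];  Q = [1, 2, 3] / [4] / [5]
  Insert 2 (step 6): P = [1, 2, 6] / [3, 4] / [5];  Q = [1, 2, 3] / [4, 6] / [5]
  Insert 7 (step 7): P = [1, 2, 6, 7] / [3, 4] / [5];  Q = [1, 2, 3, 7] / [4, 6] / [5]
  Insert 8 (step 8): P = [1, 2, 6, 7, 8] / [3, 4] / [5];  Q = [1, 2, 3, 7, 8] / [4, 6] / [5]
  Insert 9 (step 9): P = [1, 2, 6, 7, 8, 9] / [3, 4] / [5];  Q = [1, 2, 3, 7, 8, 9] / [4, 6] / [5]
Final shape: (6, 2, 1).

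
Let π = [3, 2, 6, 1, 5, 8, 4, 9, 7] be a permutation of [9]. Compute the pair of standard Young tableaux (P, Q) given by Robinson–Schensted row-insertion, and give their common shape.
P = [1, 4, 7, 9] / [2, 5, 8] / [3, 6];  Q = [1, 3, 6, 8] / [2, 5, 9] / [4, 7];  common shape = (4, 3, 2)

Row-insert the values π_1, π_2, … into P one at a time, bumping the leftmost entry strictly greater than the inserted value down to the next row. The recording tableau Q records, in position (i, j), the step at which that cell was added to P.
  Insert 3 (step 1): P = [3];  Q = [1]
  Insert 2 (step 2): P = [2] / [3];  Q = [1] / [2]
  Insert 6 (step 3): P = [2, 6] / [3];  Q = [1, 3] / [2]
  Insert 1 (step 4): P = [1, 6] / [2] / [3];  Q = [1, 3] / [2] / [4]
  Insert 5 (step 5): P = [1, 5] / [2, 6] / [3];  Q = [1, 3] / [2, 5] / [4]
  Insert 8 (step 6): P = [1, 5, 8] / [2, 6] / [3];  Q = [1, 3, 6] / [2, 5] / [4]
  Insert 4 (step 7): P = [1, 4, 8] / [2, 5] / [3, 6];  Q = [1, 3, 6] / [2, 5] / [4, 7]
  Insert 9 (step 8): P = [1, 4, 8, 9] / [2, 5] / [3, 6];  Q = [1, 3, 6, 8] / [2, 5] / [4, 7]
  Insert 7 (step 9): P = [1, 4, 7, 9] / [2, 5, 8] / [3, 6];  Q = [1, 3, 6, 8] / [2, 5, 9] / [4, 7]
Final shape: (4, 3, 2).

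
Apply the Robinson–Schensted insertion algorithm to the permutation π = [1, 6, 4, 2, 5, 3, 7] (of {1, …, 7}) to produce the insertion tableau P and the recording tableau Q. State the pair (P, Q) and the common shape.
P = [1, 2, 3, 7] / [4, 5] / [6];  Q = [1, 2, 5, 7] / [3, 6] / [4];  common shape = (4, 2, 1)

Row-insert the values π_1, π_2, … into P one at a time, bumping the leftmost entry strictly greater than the inserted value down to the next row. The recording tableau Q records, in position (i, j), the step at which that cell was added to P.
  Insert 1 (step 1): P = [1];  Q = [1]
  Insert 6 (step 2): P = [1, 6];  Q = [1, 2]
  Insert 4 (step 3): P = [1, 4] / [6];  Q = [1, 2] / [3]
  Insert 2 (step 4): P = [1, 2] / [4] / [6];  Q = [1, 2] / [3] / [4]
  Insert 5 (step 5): P = [1, 2, 5] / [4] / [6];  Q = [1, 2, 5] / [3] / [4]
  Insert 3 (step 6): P = [1, 2, 3] / [4, 5] / [6];  Q = [1, 2, 5] / [3, 6] / [4]
  Insert 7 (step 7): P = [1, 2, 3, 7] / [4, 5] / [6];  Q = [1, 2, 5, 7] / [3, 6] / [4]
Final shape: (4, 2, 1).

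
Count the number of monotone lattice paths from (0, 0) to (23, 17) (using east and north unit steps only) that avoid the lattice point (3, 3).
Number of paths = 60892866000

Total paths from (0, 0) to (23, 17): C(40, 23) = 88732378800. Paths through (3, 3): (paths (0, 0) → (3, 3)) × (paths (3, 3) → (23, 17)) = C(6, 3) · C(34, 20) = 20 · 1391975640 = 27839512800. Avoidance count = 88732378800 − 27839512800 = 60892866000.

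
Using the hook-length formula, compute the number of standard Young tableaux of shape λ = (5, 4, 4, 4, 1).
# SYT of shape (5, 4, 4, 4, 1) = 1867008

Hook-length formula: f^λ = n! / Π hook(c), product over all cells c of the Young diagram. For λ = (5, 4, 4, 4, 1), n = 18 boxes. Hook lengths by row (left-to-right, top-to-bottom): [9, 7, 6, 5, 1]; [7, 5, 4, 3]; [6, 4, 3, 2]; [5, 3, 2, 1]; [1]. Product of hooks = 3429216000. So f^λ = 18! / 3429216000 = 6402373705728000 / 3429216000 = 1867008.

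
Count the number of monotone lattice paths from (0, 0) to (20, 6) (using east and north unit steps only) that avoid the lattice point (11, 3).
Number of paths = 150150

Total paths from (0, 0) to (20, 6): C(26, 20) = 230230. Paths through (11, 3): (paths (0, 0) → (11, 3)) × (paths (11, 3) → (20, 6)) = C(14, 11) · C(12, 9) = 364 · 220 = 80080. Avoidance count = 230230 − 80080 = 150150.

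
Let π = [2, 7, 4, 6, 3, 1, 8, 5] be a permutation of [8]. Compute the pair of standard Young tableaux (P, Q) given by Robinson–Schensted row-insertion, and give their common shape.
P = [1, 3, 5, 8] / [2, 6] / [4] / [7];  Q = [1, 2, 4, 7] / [3, 8] / [5] / [6];  common shape = (4, 2, 1, 1)

Row-insert the values π_1, π_2, … into P one at a time, bumping the leftmost entry strictly greater than the inserted value down to the next row. The recording tableau Q records, in position (i, j), the step at which that cell was added to P.
  Insert 2 (step 1): P = [2];  Q = [1]
  Insert 7 (step 2): P = [2, 7];  Q = [1, 2]
  Insert 4 (step 3): P = [2, 4] / [7];  Q = [1, 2] / [3]
  Insert 6 (step 4): P = [2, 4, 6] / [7];  Q = [1, 2, 4] / [3]
  Insert 3 (step 5): P = [2, 3, 6] / [4] / [7];  Q = [1, 2, 4] / [3] / [5]
  Insert 1 (step 6): P = [1, 3, 6] / [2] / [4] / [7];  Q = [1, 2, 4] / [3] / [5] / [6]
  Insert 8 (step 7): P = [1, 3, 6, 8] / [2] / [4] / [7];  Q = [1, 2, 4, 7] / [3] / [5] / [6]
  Insert 5 (step 8): P = [1, 3, 5, 8] / [2, 6] / [4] / [7];  Q = [1, 2, 4, 7] / [3, 8] / [5] / [6]
Final shape: (4, 2, 1, 1).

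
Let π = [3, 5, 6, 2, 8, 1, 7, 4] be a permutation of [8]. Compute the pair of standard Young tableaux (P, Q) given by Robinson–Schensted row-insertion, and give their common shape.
P = [1, 4, 6, 7] / [2, 5] / [3, 8];  Q = [1, 2, 3, 5] / [4, 7] / [6, 8];  common shape = (4, 2, 2)

Row-insert the values π_1, π_2, … into P one at a time, bumping the leftmost entry strictly greater than the inserted value down to the next row. The recording tableau Q records, in position (i, j), the step at which that cell was added to P.
  Insert 3 (step 1): P = [3];  Q = [1]
  Insert 5 (step 2): P = [3, 5];  Q = [1, 2]
  Insert 6 (step 3): P = [3, 5, 6];  Q = [1, 2, 3]
  Insert 2 (step 4): P = [2, 5, 6] / [3];  Q = [1, 2, 3] / [4]
  Insert 8 (step 5): P = [2, 5, 6, 8] / [3];  Q = [1, 2, 3, 5] / [4]
  Insert 1 (step 6): P = [1, 5, 6, 8] / [2] / [3];  Q = [1, 2, 3, 5] / [4] / [6]
  Insert 7 (step 7): P = [1, 5, 6, 7] / [2, 8] / [3];  Q = [1, 2, 3, 5] / [4, 7] / [6]
  Insert 4 (step 8): P = [1, 4, 6, 7] / [2, 5] / [3, 8];  Q = [1, 2, 3, 5] / [4, 7] / [6, 8]
Final shape: (4, 2, 2).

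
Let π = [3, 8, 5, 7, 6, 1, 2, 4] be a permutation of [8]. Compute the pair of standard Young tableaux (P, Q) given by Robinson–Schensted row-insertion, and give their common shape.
P = [1, 2, 4] / [3, 5, 6] / [7] / [8];  Q = [1, 2, 4] / [3, 7, 8] / [5] / [6];  common shape = (3, 3, 1, 1)

Row-insert the values π_1, π_2, … into P one at a time, bumping the leftmost entry strictly greater than the inserted value down to the next row. The recording tableau Q records, in position (i, j), the step at which that cell was added to P.
  Insert 3 (step 1): P = [3];  Q = [1]
  Insert 8 (step 2): P = [3, 8];  Q = [1, 2]
  Insert 5 (step 3): P = [3, 5] / [8];  Q = [1, 2] / [3]
  Insert 7 (step 4): P = [3, 5, 7] / [8];  Q = [1, 2, 4] / [3]
  Insert 6 (step 5): P = [3, 5, 6] / [7] / [8];  Q = [1, 2, 4] / [3] / [5]
  Insert 1 (step 6): P = [1, 5, 6] / [3] / [7] / [8];  Q = [1, 2, 4] / [3] / [5] / [6]
  Insert 2 (step 7): P = [1, 2, 6] / [3, 5] / [7] / [8];  Q = [1, 2, 4] / [3, 7] / [5] / [6]
  Insert 4 (step 8): P = [1, 2, 4] / [3, 5, 6] / [7] / [8];  Q = [1, 2, 4] / [3, 7, 8] / [5] / [6]
Final shape: (3, 3, 1, 1).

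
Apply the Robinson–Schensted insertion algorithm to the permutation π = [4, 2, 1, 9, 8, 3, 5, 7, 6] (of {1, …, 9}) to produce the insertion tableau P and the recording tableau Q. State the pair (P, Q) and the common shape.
P = [1, 3, 5, 6] / [2, 7] / [4, 8] / [9];  Q = [1, 4, 7, 8] / [2, 5] / [3, 6] / [9];  common shape = (4, 2, 2, 1)

Row-insert the values π_1, π_2, … into P one at a time, bumping the leftmost entry strictly greater than the inserted value down to the next row. The recording tableau Q records, in position (i, j), the step at which that cell was added to P.
  Insert 4 (step 1): P = [4];  Q = [1]
  Insert 2 (step 2): P = [2] / [4];  Q = [1] / [2]
  Insert 1 (step 3): P = [1] / [2] / [4];  Q = [1] / [2] / [3]
  Insert 9 (step 4): P = [1, 9] / [2] / [4];  Q = [1, 4] / [2] / [3]
  Insert 8 (step 5): P = [1, 8] / [2, 9] / [4];  Q = [1, 4] / [2, 5] / [3]
  Insert 3 (step 6): P = [1, 3] / [2, 8] / [4, 9];  Q = [1, 4] / [2, 5] / [3, 6]
  Insert 5 (step 7): P = [1, 3, 5] / [2, 8] / [4, 9];  Q = [1, 4, 7] / [2, 5] / [3, 6]
  Insert 7 (step 8): P = [1, 3, 5, 7] / [2, 8] / [4, 9];  Q = [1, 4, 7, 8] / [2, 5] / [3, 6]
  Insert 6 (step 9): P = [1, 3, 5, 6] / [2, 7] / [4, 8] / [9];  Q = [1, 4, 7, 8] / [2, 5] / [3, 6] / [9]
Final shape: (4, 2, 2, 1).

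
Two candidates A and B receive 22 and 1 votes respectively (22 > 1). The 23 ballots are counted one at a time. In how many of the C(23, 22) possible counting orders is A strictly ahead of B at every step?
Strict-lead orderings = 21

Total orderings of the 23 votes with 22 for A: C(23, 22) = 23. By the Bertrand ballot formula (Cycle Lemma / reflection principle), the number of orderings in which A is strictly ahead of B throughout is (p − q)/(p + q) · C(p + q, p) = (22 − 1)/(22 + 1) · 23 = 21.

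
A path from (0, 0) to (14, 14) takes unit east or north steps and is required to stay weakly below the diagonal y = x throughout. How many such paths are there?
Number of paths = 2674440

By the reflection principle (André's argument), the number of monotone paths to (14, 14) with n ≤ m that never go above y = x is C(28, 14) − C(28, 15) = 40116600 − 37442160 = 2674440.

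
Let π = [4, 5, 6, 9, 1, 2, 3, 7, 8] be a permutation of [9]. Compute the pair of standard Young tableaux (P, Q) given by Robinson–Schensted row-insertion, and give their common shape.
P = [1, 2, 3, 7, 8] / [4, 5, 6, 9];  Q = [1, 2, 3, 4, 9] / [5, 6, 7, 8];  common shape = (5, 4)

Row-insert the values π_1, π_2, … into P one at a time, bumping the leftmost entry strictly greater than the inserted value down to the next row. The recording tableau Q records, in position (i, j), the step at which that cell was added to P.
  Insert 4 (step 1): P = [4];  Q = [1]
  Insert 5 (step 2): P = [4, 5];  Q = [1, 2]
  Insert 6 (step 3): P = [4, 5, 6];  Q = [1, 2, 3]
  Insert 9 (step 4): P = [4, 5, 6, 9];  Q = [1, 2, 3, 4]
  Insert 1 (step 5): P = [1, 5, 6, 9] / [4];  Q = [1, 2, 3, 4] / [5]
  Insert 2 (step 6): P = [1, 2, 6, 9] / [4, 5];  Q = [1, 2, 3, 4] / [5, 6]
  Insert 3 (step 7): P = [1, 2, 3, 9] / [4, 5, 6];  Q = [1, 2, 3, 4] / [5, 6, 7]
  Insert 7 (step 8): P = [1, 2, 3, 7] / [4, 5, 6, 9];  Q = [1, 2, 3, 4] / [5, 6, 7, 8]
  Insert 8 (step 9): P = [1, 2, 3, 7, 8] / [4, 5, 6, 9];  Q = [1, 2, 3, 4, 9] / [5, 6, 7, 8]
Final shape: (5, 4).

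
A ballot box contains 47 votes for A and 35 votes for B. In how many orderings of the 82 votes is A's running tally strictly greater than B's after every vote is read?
Strict-lead orderings = 26031175990622065448640

Total orderings of the 82 votes with 47 for A: C(82, 47) = 177879702602584113899040. By the Bertrand ballot formula (Cycle Lemma / reflection principle), the number of orderings in which A is strictly ahead of B throughout is (p − q)/(p + q) · C(p + q, p) = (47 − 35)/(47 + 35) · 177879702602584113899040 = 26031175990622065448640.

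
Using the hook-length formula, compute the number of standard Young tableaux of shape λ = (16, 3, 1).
# SYT of shape (16, 3, 1) = 11305

Hook-length formula: f^λ = n! / Π hook(c), product over all cells c of the Young diagram. For λ = (16, 3, 1), n = 20 boxes. Hook lengths by row (left-to-right, top-to-bottom): [18, 16, 15, 13, 12, 11, 10, 9, 8, 7, 6, 5, 4, 3, 2, 1]; [4, 2, 1]; [1]. Product of hooks = 215205838848000. So f^λ = 20! / 215205838848000 = 2432902008176640000 / 215205838848000 = 11305.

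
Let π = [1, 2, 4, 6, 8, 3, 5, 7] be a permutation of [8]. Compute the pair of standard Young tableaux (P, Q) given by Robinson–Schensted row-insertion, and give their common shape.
P = [1, 2, 3, 5, 7] / [4, 6, 8];  Q = [1, 2, 3, 4, 5] / [6, 7, 8];  common shape = (5, 3)

Row-insert the values π_1, π_2, … into P one at a time, bumping the leftmost entry strictly greater than the inserted value down to the next row. The recording tableau Q records, in position (i, j), the step at which that cell was added to P.
  Insert 1 (step 1): P = [1];  Q = [1]
  Insert 2 (step 2): P = [1, 2];  Q = [1, 2]
  Insert 4 (step 3): P = [1, 2, 4];  Q = [1, 2, 3]
  Insert 6 (step 4): P = [1, 2, 4, 6];  Q = [1, 2, 3, 4]
  Insert 8 (step 5): P = [1, 2, 4, 6, 8];  Q = [1, 2, 3, 4, 5]
  Insert 3 (step 6): P = [1, 2, 3, 6, 8] / [4];  Q = [1, 2, 3, 4, 5] / [6]
  Insert 5 (step 7): P = [1, 2, 3, 5, 8] / [4, 6];  Q = [1, 2, 3, 4, 5] / [6, 7]
  Insert 7 (step 8): P = [1, 2, 3, 5, 7] / [4, 6, 8];  Q = [1, 2, 3, 4, 5] / [6, 7, 8]
Final shape: (5, 3).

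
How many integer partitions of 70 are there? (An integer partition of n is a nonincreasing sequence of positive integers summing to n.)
p(70) = 4087968

Compute p(n) via the recurrence p(n, m) = p(n, m−1) + p(n−m, m), where p(n, m) counts partitions of n with all parts ≤ m and p(n) = p(n, n). The base cases are p(0, m) = 1 and p(n, 0) = 0 for n > 0. Filling the table yields p(70) = 4087968. (Euler's pentagonal recurrence is an alternative.)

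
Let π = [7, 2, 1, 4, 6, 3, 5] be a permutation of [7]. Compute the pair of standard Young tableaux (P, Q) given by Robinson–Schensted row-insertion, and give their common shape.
P = [1, 3, 5] / [2, 4, 6] / [7];  Q = [1, 4, 5] / [2, 6, 7] / [3];  common shape = (3, 3, 1)

Row-insert the values π_1, π_2, … into P one at a time, bumping the leftmost entry strictly greater than the inserted value down to the next row. The recording tableau Q records, in position (i, j), the step at which that cell was added to P.
  Insert 7 (step 1): P = [7];  Q = [1]
  Insert 2 (step 2): P = [2] / [7];  Q = [1] / [2]
  Insert 1 (step 3): P = [1] / [2] / [7];  Q = [1] / [2] / [3]
  Insert 4 (step 4): P = [1, 4] / [2] / [7];  Q = [1, 4] / [2] / [3]
  Insert 6 (step 5): P = [1, 4, 6] / [2] / [7];  Q = [1, 4, 5] / [2] / [3]
  Insert 3 (step 6): P = [1, 3, 6] / [2, 4] / [7];  Q = [1, 4, 5] / [2, 6] / [3]
  Insert 5 (step 7): P = [1, 3, 5] / [2, 4, 6] / [7];  Q = [1, 4, 5] / [2, 6, 7] / [3]
Final shape: (3, 3, 1).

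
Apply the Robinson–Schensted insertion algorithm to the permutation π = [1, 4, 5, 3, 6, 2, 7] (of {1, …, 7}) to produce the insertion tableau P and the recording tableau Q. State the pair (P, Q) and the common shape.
P = [1, 2, 5, 6, 7] / [3] / [4];  Q = [1, 2, 3, 5, 7] / [4] / [6];  common shape = (5, 1, 1)

Row-insert the values π_1, π_2, … into P one at a time, bumping the leftmost entry strictly greater than the inserted value down to the next row. The recording tableau Q records, in position (i, j), the step at which that cell was added to P.
  Insert 1 (step 1): P = [1];  Q = [1]
  Insert 4 (step 2): P = [1, 4];  Q = [1, 2]
  Insert 5 (step 3): P = [1, 4, 5];  Q = [1, 2, 3]
  Insert 3 (step 4): P = [1, 3, 5] / [4];  Q = [1, 2, 3] / [4]
  Insert 6 (step 5): P = [1, 3, 5, 6] / [4];  Q = [1, 2, 3, 5] / [4]
  Insert 2 (step 6): P = [1, 2, 5, 6] / [3] / [4];  Q = [1, 2, 3, 5] / [4] / [6]
  Insert 7 (step 7): P = [1, 2, 5, 6, 7] / [3] / [4];  Q = [1, 2, 3, 5, 7] / [4] / [6]
Final shape: (5, 1, 1).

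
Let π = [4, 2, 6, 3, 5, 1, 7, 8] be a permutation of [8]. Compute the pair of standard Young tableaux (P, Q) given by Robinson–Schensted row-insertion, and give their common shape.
P = [1, 3, 5, 7, 8] / [2, 6] / [4];  Q = [1, 3, 5, 7, 8] / [2, 4] / [6];  common shape = (5, 2, 1)

Row-insert the values π_1, π_2, … into P one at a time, bumping the leftmost entry strictly greater than the inserted value down to the next row. The recording tableau Q records, in position (i, j), the step at which that cell was added to P.
  Insert 4 (step 1): P = [4];  Q = [1]
  Insert 2 (step 2): P = [2] / [4];  Q = [1] / [2]
  Insert 6 (step 3): P = [2, 6] / [4];  Q = [1, 3] / [2]
  Insert 3 (step 4): P = [2, 3] / [4, 6];  Q = [1, 3] / [2, 4]
  Insert 5 (step 5): P = [2, 3, 5] / [4, 6];  Q = [1, 3, 5] / [2, 4]
  Insert 1 (step 6): P = [1, 3, 5] / [2, 6] / [4];  Q = [1, 3, 5] / [2, 4] / [6]
  Insert 7 (step 7): P = [1, 3, 5, 7] / [2, 6] / [4];  Q = [1, 3, 5, 7] / [2, 4] / [6]
  Insert 8 (step 8): P = [1, 3, 5, 7, 8] / [2, 6] / [4];  Q = [1, 3, 5, 7, 8] / [2, 4] / [6]
Final shape: (5, 2, 1).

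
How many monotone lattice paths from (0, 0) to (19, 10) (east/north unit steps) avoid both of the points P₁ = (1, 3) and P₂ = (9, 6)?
Number of paths = 13757865

Inclusion–exclusion. Total paths: C(29, 19) = 20030010. Through P₁: C(4, 1)·C(25, 18) = 1922800. Through P₂: C(15, 9)·C(14, 10) = 5010005. Since P₁ is strictly southwest of P₂, a monotone path through both must visit P₁ then P₂; paths through both = C(4, 1)·C(11, 8)·C(14, 10) = 660660. Avoid both = 20030010 − 1922800 − 5010005 + 660660 = 13757865.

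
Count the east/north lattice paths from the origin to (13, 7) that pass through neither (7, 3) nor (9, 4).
Number of paths = 39895

Inclusion–exclusion. Total paths: C(20, 13) = 77520. Through P₁: C(10, 7)·C(10, 6) = 25200. Through P₂: C(13, 9)·C(7, 4) = 25025. Since P₁ is strictly southwest of P₂, a monotone path through both must visit P₁ then P₂; paths through both = C(10, 7)·C(3, 2)·C(7, 4) = 12600. Avoid both = 77520 − 25200 − 25025 + 12600 = 39895.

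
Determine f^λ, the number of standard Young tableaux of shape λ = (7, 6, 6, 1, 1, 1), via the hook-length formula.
# SYT of shape (7, 6, 6, 1, 1, 1) = 298750452

Hook-length formula: f^λ = n! / Π hook(c), product over all cells c of the Young diagram. For λ = (7, 6, 6, 1, 1, 1), n = 22 boxes. Hook lengths by row (left-to-right, top-to-bottom): [12, 8, 7, 6, 5, 4, 1]; [10, 6, 5, 4, 3, 2]; [9, 5, 4, 3, 2, 1]; [3]; [2]; [1]. Product of hooks = 3762339840000. So f^λ = 22! / 3762339840000 = 1124000727777607680000 / 3762339840000 = 298750452.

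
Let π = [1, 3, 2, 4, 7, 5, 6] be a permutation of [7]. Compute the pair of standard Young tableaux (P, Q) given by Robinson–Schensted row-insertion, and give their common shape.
P = [1, 2, 4, 5, 6] / [3, 7];  Q = [1, 2, 4, 5, 7] / [3, 6];  common shape = (5, 2)

Row-insert the values π_1, π_2, … into P one at a time, bumping the leftmost entry strictly greater than the inserted value down to the next row. The recording tableau Q records, in position (i, j), the step at which that cell was added to P.
  Insert 1 (step 1): P = [1];  Q = [1]
  Insert 3 (step 2): P = [1, 3];  Q = [1, 2]
  Insert 2 (step 3): P = [1, 2] / [3];  Q = [1, 2] / [3]
  Insert 4 (step 4): P = [1, 2, 4] / [3];  Q = [1, 2, 4] / [3]
  Insert 7 (step 5): P = [1, 2, 4, 7] / [3];  Q = [1, 2, 4, 5] / [3]
  Insert 5 (step 6): P = [1, 2, 4, 5] / [3, 7];  Q = [1, 2, 4, 5] / [3, 6]
  Insert 6 (step 7): P = [1, 2, 4, 5, 6] / [3, 7];  Q = [1, 2, 4, 5, 7] / [3, 6]
Final shape: (5, 2).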